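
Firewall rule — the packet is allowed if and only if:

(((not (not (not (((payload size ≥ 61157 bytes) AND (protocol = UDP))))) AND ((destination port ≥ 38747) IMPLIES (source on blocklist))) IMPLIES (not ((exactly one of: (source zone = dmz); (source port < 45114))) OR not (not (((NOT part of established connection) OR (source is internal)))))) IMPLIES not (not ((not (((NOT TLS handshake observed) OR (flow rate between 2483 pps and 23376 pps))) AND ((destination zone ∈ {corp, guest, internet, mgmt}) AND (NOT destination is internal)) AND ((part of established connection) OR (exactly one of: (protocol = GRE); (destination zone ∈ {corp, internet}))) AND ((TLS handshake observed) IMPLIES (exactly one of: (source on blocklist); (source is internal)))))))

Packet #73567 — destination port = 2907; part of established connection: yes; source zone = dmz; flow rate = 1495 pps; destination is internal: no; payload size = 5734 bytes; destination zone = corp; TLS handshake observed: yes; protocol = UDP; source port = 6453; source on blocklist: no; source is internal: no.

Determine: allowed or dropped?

Dropped

Atomic conditions:
  payload size ≥ 61157 bytes: 5734 ≥ 61157 is false
  protocol = UDP: UDP == UDP is true
  destination port ≥ 38747: 2907 ≥ 38747 is false
  source on blocklist: no → false
  source zone = dmz: dmz == dmz is true
  source port < 45114: 6453 < 45114 is true
  NOT part of established connection: yes → false
  source is internal: no → false
  NOT TLS handshake observed: yes → false
  flow rate between 2483 pps and 23376 pps: 1495 in [2483, 23376] is false
  destination zone ∈ {corp, guest, internet, mgmt}: corp is in the set → true
  NOT destination is internal: no → true
  part of established connection: yes → true
  protocol = GRE: UDP == GRE is false
  destination zone ∈ {corp, internet}: corp is in the set → true
  TLS handshake observed: yes → true
Combine:
[1.1.1.1.1.1] false AND true = false
[1.1.1.1.1] NOT false = true
[1.1.1.1] NOT true = false
[1.1.1] NOT false = true
[1.1.2] false → false (antecedent false ⇒ implication holds) = true
[1.1] true AND true = true
[1.2.1.1] exactly-one(true, true) = false
[1.2.1] NOT false = true
[1.2.2.1.1] false OR false = false
[1.2.2.1] NOT false = true
[1.2.2] NOT true = false
[1.2] true OR false = true
[1] true → true = true
[2.1.1.1.1] false OR false = false
[2.1.1.1] NOT false = true
[2.1.1.2] true AND true = true
[2.1.1.3.2] exactly-one(false, true) = true
[2.1.1.3] true OR true = true
[2.1.1.4.2] exactly-one(false, false) = false
[2.1.1.4] true → false = false
[2.1.1] true AND true AND true AND false = false
[2.1] NOT false = true
[2] NOT true = false
[root] true → false = false
Overall: false → dropped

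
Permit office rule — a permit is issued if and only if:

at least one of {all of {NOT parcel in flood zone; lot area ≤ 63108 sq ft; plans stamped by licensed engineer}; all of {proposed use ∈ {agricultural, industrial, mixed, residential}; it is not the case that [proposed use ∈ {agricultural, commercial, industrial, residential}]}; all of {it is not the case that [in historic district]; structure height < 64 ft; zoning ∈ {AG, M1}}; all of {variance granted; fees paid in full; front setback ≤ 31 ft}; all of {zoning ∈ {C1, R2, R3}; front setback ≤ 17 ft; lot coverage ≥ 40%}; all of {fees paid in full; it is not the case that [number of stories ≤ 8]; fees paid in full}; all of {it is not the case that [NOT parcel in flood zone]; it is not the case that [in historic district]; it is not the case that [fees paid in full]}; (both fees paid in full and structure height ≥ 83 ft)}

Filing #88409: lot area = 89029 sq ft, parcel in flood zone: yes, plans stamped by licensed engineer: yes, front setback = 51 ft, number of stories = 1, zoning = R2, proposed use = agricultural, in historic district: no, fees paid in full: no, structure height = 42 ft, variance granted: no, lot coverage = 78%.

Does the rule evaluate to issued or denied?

Issued

Atomic conditions:
  NOT parcel in flood zone: yes → false
  lot area ≤ 63108 sq ft: 89029 ≤ 63108 is false
  plans stamped by licensed engineer: yes → true
  proposed use ∈ {agricultural, industrial, mixed, residential}: agricultural is in the set → true
  proposed use ∈ {agricultural, commercial, industrial, residential}: agricultural is in the set → true
  in historic district: no → false
  structure height < 64 ft: 42 < 64 is true
  zoning ∈ {AG, M1}: R2 is not in the set → false
  variance granted: no → false
  fees paid in full: no → false
  front setback ≤ 31 ft: 51 ≤ 31 is false
  zoning ∈ {C1, R2, R3}: R2 is in the set → true
  front setback ≤ 17 ft: 51 ≤ 17 is false
  lot coverage ≥ 40%: 78 ≥ 40 is true
  number of stories ≤ 8: 1 ≤ 8 is true
  structure height ≥ 83 ft: 42 ≥ 83 is false
Combine:
[1] false AND false AND true = false
[2.2] NOT true = false
[2] true AND false = false
[3.1] NOT false = true
[3] true AND true AND false = false
[4] false AND false AND false = false
[5] true AND false AND true = false
[6.2] NOT true = false
[6] false AND false AND false = false
[7.1] NOT false = true
[7.2] NOT false = true
[7.3] NOT false = true
[7] true AND true AND true = true
[8] false AND false = false
[root] false OR false OR false OR false OR false OR false OR true OR false = true
Overall: true → issued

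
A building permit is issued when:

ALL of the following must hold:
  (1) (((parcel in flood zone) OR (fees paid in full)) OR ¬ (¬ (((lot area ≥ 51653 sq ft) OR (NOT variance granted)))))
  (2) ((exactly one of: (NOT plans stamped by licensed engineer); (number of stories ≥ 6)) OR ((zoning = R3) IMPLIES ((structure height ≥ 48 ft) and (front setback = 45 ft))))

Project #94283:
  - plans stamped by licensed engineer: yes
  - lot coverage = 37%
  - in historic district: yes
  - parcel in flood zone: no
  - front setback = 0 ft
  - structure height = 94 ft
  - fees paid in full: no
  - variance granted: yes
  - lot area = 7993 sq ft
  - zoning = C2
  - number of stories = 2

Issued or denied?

Denied

Atomic conditions:
  parcel in flood zone: no → false
  fees paid in full: no → false
  lot area ≥ 51653 sq ft: 7993 ≥ 51653 is false
  NOT variance granted: yes → false
  NOT plans stamped by licensed engineer: yes → false
  number of stories ≥ 6: 2 ≥ 6 is false
  zoning = R3: C2 == R3 is false
  structure height ≥ 48 ft: 94 ≥ 48 is true
  front setback = 45 ft: 0 == 45 is false
Combine:
[1.1] false OR false = false
[1.2.1.1] false OR false = false
[1.2.1] NOT false = true
[1.2] NOT true = false
[1] false OR false = false
[2.1] exactly-one(false, false) = false
[2.2.2] true AND false = false
[2.2] false → false (antecedent false ⇒ implication holds) = true
[2] false OR true = true
[root] false AND true = false
Overall: false → denied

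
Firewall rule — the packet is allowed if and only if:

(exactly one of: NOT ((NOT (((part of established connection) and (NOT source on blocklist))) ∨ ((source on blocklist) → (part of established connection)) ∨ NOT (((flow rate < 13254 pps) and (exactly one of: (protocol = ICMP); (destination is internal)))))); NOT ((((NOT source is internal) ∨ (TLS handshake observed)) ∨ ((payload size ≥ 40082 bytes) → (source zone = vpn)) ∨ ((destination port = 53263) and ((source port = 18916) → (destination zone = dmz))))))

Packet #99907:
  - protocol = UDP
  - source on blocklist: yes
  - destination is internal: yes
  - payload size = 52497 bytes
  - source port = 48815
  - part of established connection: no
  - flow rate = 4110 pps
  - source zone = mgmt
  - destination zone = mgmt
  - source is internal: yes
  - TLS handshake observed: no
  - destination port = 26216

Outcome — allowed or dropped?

Allowed

Atomic conditions:
  part of established connection: no → false
  NOT source on blocklist: yes → false
  source on blocklist: yes → true
  flow rate < 13254 pps: 4110 < 13254 is true
  protocol = ICMP: UDP == ICMP is false
  destination is internal: yes → true
  NOT source is internal: yes → false
  TLS handshake observed: no → false
  payload size ≥ 40082 bytes: 52497 ≥ 40082 is true
  source zone = vpn: mgmt == vpn is false
  destination port = 53263: 26216 == 53263 is false
  source port = 18916: 48815 == 18916 is false
  destination zone = dmz: mgmt == dmz is false
Combine:
[1.1.1.1] false AND false = false
[1.1.1] NOT false = true
[1.1.2] true → false = false
[1.1.3.1.2] exactly-one(false, true) = true
[1.1.3.1] true AND true = true
[1.1.3] NOT true = false
[1.1] true OR false OR false = true
[1] NOT true = false
[2.1.1] false OR false = false
[2.1.2] true → false = false
[2.1.3.2] false → false (antecedent false ⇒ implication holds) = true
[2.1.3] false AND true = false
[2.1] false OR false OR false = false
[2] NOT false = true
[root] exactly-one(false, true) = true
Overall: true → allowed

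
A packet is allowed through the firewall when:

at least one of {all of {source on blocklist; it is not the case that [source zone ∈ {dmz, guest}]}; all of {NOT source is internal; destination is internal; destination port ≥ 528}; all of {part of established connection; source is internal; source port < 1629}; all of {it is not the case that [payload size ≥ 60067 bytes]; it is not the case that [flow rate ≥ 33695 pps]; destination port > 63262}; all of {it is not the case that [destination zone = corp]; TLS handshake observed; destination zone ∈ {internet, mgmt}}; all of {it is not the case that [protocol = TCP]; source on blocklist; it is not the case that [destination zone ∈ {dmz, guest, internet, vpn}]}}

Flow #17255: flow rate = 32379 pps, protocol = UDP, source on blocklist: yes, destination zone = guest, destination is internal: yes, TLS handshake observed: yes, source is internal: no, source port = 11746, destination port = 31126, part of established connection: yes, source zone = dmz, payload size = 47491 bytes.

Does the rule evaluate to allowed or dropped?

Allowed

Atomic conditions:
  source on blocklist: yes → true
  source zone ∈ {dmz, guest}: dmz is in the set → true
  NOT source is internal: no → true
  destination is internal: yes → true
  destination port ≥ 528: 31126 ≥ 528 is true
  part of established connection: yes → true
  source is internal: no → false
  source port < 1629: 11746 < 1629 is false
  payload size ≥ 60067 bytes: 47491 ≥ 60067 is false
  flow rate ≥ 33695 pps: 32379 ≥ 33695 is false
  destination port > 63262: 31126 > 63262 is false
  destination zone = corp: guest == corp is false
  TLS handshake observed: yes → true
  destination zone ∈ {internet, mgmt}: guest is not in the set → false
  protocol = TCP: UDP == TCP is false
  destination zone ∈ {dmz, guest, internet, vpn}: guest is in the set → true
Combine:
[1.2] NOT true = false
[1] true AND false = false
[2] true AND true AND true = true
[3] true AND false AND false = false
[4.1] NOT false = true
[4.2] NOT false = true
[4] true AND true AND false = false
[5.1] NOT false = true
[5] true AND true AND false = false
[6.1] NOT false = true
[6.3] NOT true = false
[6] true AND true AND false = false
[root] false OR true OR false OR false OR false OR false = true
Overall: true → allowed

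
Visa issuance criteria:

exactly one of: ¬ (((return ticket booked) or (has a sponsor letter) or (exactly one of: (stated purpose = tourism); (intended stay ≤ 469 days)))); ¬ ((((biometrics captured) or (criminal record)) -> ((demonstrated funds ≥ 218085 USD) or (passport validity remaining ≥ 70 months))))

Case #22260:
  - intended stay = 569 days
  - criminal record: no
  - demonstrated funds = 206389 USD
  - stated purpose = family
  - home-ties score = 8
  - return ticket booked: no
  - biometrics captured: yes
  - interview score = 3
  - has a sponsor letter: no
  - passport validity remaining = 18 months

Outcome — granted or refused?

Refused

Atomic conditions:
  return ticket booked: no → false
  has a sponsor letter: no → false
  stated purpose = tourism: family == tourism is false
  intended stay ≤ 469 days: 569 ≤ 469 is false
  biometrics captured: yes → true
  criminal record: no → false
  demonstrated funds ≥ 218085 USD: 206389 ≥ 218085 is false
  passport validity remaining ≥ 70 months: 18 ≥ 70 is false
Combine:
[1.1.3] exactly-one(false, false) = false
[1.1] false OR false OR false = false
[1] NOT false = true
[2.1.1] true OR false = true
[2.1.2] false OR false = false
[2.1] true → false = false
[2] NOT false = true
[root] exactly-one(true, true) = false
Overall: false → refused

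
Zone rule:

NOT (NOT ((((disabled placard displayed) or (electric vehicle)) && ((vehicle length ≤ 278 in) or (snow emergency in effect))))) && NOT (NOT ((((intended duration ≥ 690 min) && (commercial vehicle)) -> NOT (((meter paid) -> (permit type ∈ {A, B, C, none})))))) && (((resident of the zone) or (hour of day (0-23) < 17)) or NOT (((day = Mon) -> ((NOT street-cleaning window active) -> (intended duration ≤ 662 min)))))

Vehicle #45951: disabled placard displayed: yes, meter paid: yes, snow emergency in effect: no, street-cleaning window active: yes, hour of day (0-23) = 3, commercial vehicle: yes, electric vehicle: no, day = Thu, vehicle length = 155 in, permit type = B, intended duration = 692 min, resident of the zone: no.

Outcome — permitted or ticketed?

Ticketed

Atomic conditions:
  disabled placard displayed: yes → true
  electric vehicle: no → false
  vehicle length ≤ 278 in: 155 ≤ 278 is true
  snow emergency in effect: no → false
  intended duration ≥ 690 min: 692 ≥ 690 is true
  commercial vehicle: yes → true
  meter paid: yes → true
  permit type ∈ {A, B, C, none}: B is in the set → true
  resident of the zone: no → false
  hour of day (0-23) < 17: 3 < 17 is true
  day = Mon: Thu == Mon is false
  NOT street-cleaning window active: yes → false
  intended duration ≤ 662 min: 692 ≤ 662 is false
Combine:
[1.1.1.1] true OR false = true
[1.1.1.2] true OR false = true
[1.1.1] true AND true = true
[1.1] NOT true = false
[1] NOT false = true
[2.1.1.1] true AND true = true
[2.1.1.2.1] true → true = true
[2.1.1.2] NOT true = false
[2.1.1] true → false = false
[2.1] NOT false = true
[2] NOT true = false
[3.1] false OR true = true
[3.2.1.2] false → false (antecedent false ⇒ implication holds) = true
[3.2.1] false → true (antecedent false ⇒ implication holds) = true
[3.2] NOT true = false
[3] true OR false = true
[root] true AND false AND true = false
Overall: false → ticketed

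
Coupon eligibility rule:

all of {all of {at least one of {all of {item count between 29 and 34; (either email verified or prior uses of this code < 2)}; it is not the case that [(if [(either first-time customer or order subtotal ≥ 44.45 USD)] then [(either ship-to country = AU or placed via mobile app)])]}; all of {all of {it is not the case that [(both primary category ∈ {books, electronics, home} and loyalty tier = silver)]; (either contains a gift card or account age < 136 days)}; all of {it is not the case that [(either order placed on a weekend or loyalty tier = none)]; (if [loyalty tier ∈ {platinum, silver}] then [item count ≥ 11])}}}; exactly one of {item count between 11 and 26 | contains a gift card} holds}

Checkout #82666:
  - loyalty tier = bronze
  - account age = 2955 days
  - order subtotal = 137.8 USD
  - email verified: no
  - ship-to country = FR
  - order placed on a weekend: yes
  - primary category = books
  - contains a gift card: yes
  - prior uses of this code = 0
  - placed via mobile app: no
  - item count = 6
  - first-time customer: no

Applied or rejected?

Atomic conditions:
  item count between 29 and 34: 6 in [29, 34] is false
  email verified: no → false
  prior uses of this code < 2: 0 < 2 is true
  first-time customer: no → false
  order subtotal ≥ 44.45 USD: 137.8 ≥ 44.45 is true
  ship-to country = AU: FR == AU is false
  placed via mobile app: no → false
  primary category ∈ {books, electronics, home}: books is in the set → true
  loyalty tier = silver: bronze == silver is false
  contains a gift card: yes → true
  account age < 136 days: 2955 < 136 is false
  order placed on a weekend: yes → true
  loyalty tier = none: bronze == none is false
  loyalty tier ∈ {platinum, silver}: bronze is not in the set → false
  item count ≥ 11: 6 ≥ 11 is false
  item count between 11 and 26: 6 in [11, 26] is false
Combine:
[1.1.1.2] false OR true = true
[1.1.1] false AND true = false
[1.1.2.1.1] false OR true = true
[1.1.2.1.2] false OR false = false
[1.1.2.1] true → false = false
[1.1.2] NOT false = true
[1.1] false OR true = true
[1.2.1.1.1] true AND false = false
[1.2.1.1] NOT false = true
[1.2.1.2] true OR false = true
[1.2.1] true AND true = true
[1.2.2.1.1] true OR false = true
[1.2.2.1] NOT true = false
[1.2.2.2] false → false (antecedent false ⇒ implication holds) = true
[1.2.2] false AND true = false
[1.2] true AND false = false
[1] true AND false = false
[2] exactly-one(false, true) = true
[root] false AND true = false
Overall: false → rejected

Rejected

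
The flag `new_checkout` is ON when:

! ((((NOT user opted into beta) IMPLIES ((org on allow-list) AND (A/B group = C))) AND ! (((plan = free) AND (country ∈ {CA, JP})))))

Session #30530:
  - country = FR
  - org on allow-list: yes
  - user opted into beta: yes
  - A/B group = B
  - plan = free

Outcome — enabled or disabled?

Atomic conditions:
  NOT user opted into beta: yes → false
  org on allow-list: yes → true
  A/B group = C: B == C is false
  plan = free: free == free is true
  country ∈ {CA, JP}: FR is not in the set → false
Combine:
[1.1.2] true AND false = false
[1.1] false → false (antecedent false ⇒ implication holds) = true
[1.2.1] true AND false = false
[1.2] NOT false = true
[1] true AND true = true
[root] NOT true = false
Overall: false → disabled

Disabled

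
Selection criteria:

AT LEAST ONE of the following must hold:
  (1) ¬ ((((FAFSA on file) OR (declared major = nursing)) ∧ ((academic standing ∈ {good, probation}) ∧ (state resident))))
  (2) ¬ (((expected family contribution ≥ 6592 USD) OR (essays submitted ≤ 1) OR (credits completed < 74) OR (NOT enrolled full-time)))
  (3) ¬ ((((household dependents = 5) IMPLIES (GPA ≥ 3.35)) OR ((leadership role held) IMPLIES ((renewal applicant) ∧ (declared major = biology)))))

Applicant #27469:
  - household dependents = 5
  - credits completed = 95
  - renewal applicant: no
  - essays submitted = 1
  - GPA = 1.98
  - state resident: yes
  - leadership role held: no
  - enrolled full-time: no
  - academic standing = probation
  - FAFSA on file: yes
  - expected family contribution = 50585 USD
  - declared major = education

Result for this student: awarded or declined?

Declined

Atomic conditions:
  FAFSA on file: yes → true
  declared major = nursing: education == nursing is false
  academic standing ∈ {good, probation}: probation is in the set → true
  state resident: yes → true
  expected family contribution ≥ 6592 USD: 50585 ≥ 6592 is true
  essays submitted ≤ 1: 1 ≤ 1 is true
  credits completed < 74: 95 < 74 is false
  NOT enrolled full-time: no → true
  household dependents = 5: 5 == 5 is true
  GPA ≥ 3.35: 1.98 ≥ 3.35 is false
  leadership role held: no → false
  renewal applicant: no → false
  declared major = biology: education == biology is false
Combine:
[1.1.1] true OR false = true
[1.1.2] true AND true = true
[1.1] true AND true = true
[1] NOT true = false
[2.1] true OR true OR false OR true = true
[2] NOT true = false
[3.1.1] true → false = false
[3.1.2.2] false AND false = false
[3.1.2] false → false (antecedent false ⇒ implication holds) = true
[3.1] false OR true = true
[3] NOT true = false
[root] false OR false OR false = false
Overall: false → declined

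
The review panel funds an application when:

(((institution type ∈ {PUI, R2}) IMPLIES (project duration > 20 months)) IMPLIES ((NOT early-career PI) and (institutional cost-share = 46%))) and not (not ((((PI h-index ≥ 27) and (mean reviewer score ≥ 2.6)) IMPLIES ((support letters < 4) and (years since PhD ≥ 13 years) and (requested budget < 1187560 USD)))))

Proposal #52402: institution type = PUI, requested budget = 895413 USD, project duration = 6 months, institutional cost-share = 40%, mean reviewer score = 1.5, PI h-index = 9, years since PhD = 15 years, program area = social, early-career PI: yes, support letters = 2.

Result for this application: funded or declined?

Atomic conditions:
  institution type ∈ {PUI, R2}: PUI is in the set → true
  project duration > 20 months: 6 > 20 is false
  NOT early-career PI: yes → false
  institutional cost-share = 46%: 40 == 46 is false
  PI h-index ≥ 27: 9 ≥ 27 is false
  mean reviewer score ≥ 2.6: 1.5 ≥ 2.6 is false
  support letters < 4: 2 < 4 is true
  years since PhD ≥ 13 years: 15 ≥ 13 is true
  requested budget < 1187560 USD: 895413 < 1187560 is true
Combine:
[1.1] true → false = false
[1.2] false AND false = false
[1] false → false (antecedent false ⇒ implication holds) = true
[2.1.1.1] false AND false = false
[2.1.1.2] true AND true AND true = true
[2.1.1] false → true (antecedent false ⇒ implication holds) = true
[2.1] NOT true = false
[2] NOT false = true
[root] true AND true = true
Overall: true → funded

Funded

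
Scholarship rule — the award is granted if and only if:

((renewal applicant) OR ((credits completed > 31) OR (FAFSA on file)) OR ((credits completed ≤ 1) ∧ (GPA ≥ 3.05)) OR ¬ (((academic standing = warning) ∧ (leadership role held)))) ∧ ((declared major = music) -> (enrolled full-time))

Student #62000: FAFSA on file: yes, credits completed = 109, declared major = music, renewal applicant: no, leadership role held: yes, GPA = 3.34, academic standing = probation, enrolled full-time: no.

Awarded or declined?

Atomic conditions:
  renewal applicant: no → false
  credits completed > 31: 109 > 31 is true
  FAFSA on file: yes → true
  credits completed ≤ 1: 109 ≤ 1 is false
  GPA ≥ 3.05: 3.34 ≥ 3.05 is true
  academic standing = warning: probation == warning is false
  leadership role held: yes → true
  declared major = music: music == music is true
  enrolled full-time: no → false
Combine:
[1.2] true OR true = true
[1.3] false AND true = false
[1.4.1] false AND true = false
[1.4] NOT false = true
[1] false OR true OR false OR true = true
[2] true → false = false
[root] true AND false = false
Overall: false → declined

Declined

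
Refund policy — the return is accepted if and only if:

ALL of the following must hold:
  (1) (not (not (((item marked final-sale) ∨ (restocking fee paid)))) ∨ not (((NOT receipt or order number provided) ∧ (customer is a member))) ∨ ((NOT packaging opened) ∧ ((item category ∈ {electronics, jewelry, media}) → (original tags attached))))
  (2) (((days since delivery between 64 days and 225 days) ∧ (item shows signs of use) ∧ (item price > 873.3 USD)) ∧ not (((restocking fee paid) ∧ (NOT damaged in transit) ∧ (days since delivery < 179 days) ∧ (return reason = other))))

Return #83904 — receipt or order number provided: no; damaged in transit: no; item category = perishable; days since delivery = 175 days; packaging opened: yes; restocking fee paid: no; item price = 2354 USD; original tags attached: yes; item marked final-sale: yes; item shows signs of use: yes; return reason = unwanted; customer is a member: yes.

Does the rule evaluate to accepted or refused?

Accepted

Atomic conditions:
  item marked final-sale: yes → true
  restocking fee paid: no → false
  NOT receipt or order number provided: no → true
  customer is a member: yes → true
  NOT packaging opened: yes → false
  item category ∈ {electronics, jewelry, media}: perishable is not in the set → false
  original tags attached: yes → true
  days since delivery between 64 days and 225 days: 175 in [64, 225] is true
  item shows signs of use: yes → true
  item price > 873.3 USD: 2354 > 873.3 is true
  NOT damaged in transit: no → true
  days since delivery < 179 days: 175 < 179 is true
  return reason = other: unwanted == other is false
Combine:
[1.1.1.1] true OR false = true
[1.1.1] NOT true = false
[1.1] NOT false = true
[1.2.1] true AND true = true
[1.2] NOT true = false
[1.3.2] false → true (antecedent false ⇒ implication holds) = true
[1.3] false AND true = false
[1] true OR false OR false = true
[2.1] true AND true AND true = true
[2.2.1] false AND true AND true AND false = false
[2.2] NOT false = true
[2] true AND true = true
[root] true AND true = true
Overall: true → accepted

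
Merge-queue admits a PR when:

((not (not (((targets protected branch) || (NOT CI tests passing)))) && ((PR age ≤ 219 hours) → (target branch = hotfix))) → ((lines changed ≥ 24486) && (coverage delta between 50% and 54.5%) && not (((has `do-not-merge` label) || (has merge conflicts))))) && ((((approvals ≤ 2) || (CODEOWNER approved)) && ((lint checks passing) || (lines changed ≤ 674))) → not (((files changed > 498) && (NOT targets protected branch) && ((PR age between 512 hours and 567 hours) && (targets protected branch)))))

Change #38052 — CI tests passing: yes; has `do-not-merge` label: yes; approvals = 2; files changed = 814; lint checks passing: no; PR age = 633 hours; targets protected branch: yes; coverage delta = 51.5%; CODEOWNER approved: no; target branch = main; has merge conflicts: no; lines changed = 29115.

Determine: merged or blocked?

Blocked

Atomic conditions:
  targets protected branch: yes → true
  NOT CI tests passing: yes → false
  PR age ≤ 219 hours: 633 ≤ 219 is false
  target branch = hotfix: main == hotfix is false
  lines changed ≥ 24486: 29115 ≥ 24486 is true
  coverage delta between 50% and 54.5%: 51.5 in [50, 54.5] is true
  has `do-not-merge` label: yes → true
  has merge conflicts: no → false
  approvals ≤ 2: 2 ≤ 2 is true
  CODEOWNER approved: no → false
  lint checks passing: no → false
  lines changed ≤ 674: 29115 ≤ 674 is false
  files changed > 498: 814 > 498 is true
  NOT targets protected branch: yes → false
  PR age between 512 hours and 567 hours: 633 in [512, 567] is false
Combine:
[1.1.1.1.1] true OR false = true
[1.1.1.1] NOT true = false
[1.1.1] NOT false = true
[1.1.2] false → false (antecedent false ⇒ implication holds) = true
[1.1] true AND true = true
[1.2.3.1] true OR false = true
[1.2.3] NOT true = false
[1.2] true AND true AND false = false
[1] true → false = false
[2.1.1] true OR false = true
[2.1.2] false OR false = false
[2.1] true AND false = false
[2.2.1.3] false AND true = false
[2.2.1] true AND false AND false = false
[2.2] NOT false = true
[2] false → true (antecedent false ⇒ implication holds) = true
[root] false AND true = false
Overall: false → blocked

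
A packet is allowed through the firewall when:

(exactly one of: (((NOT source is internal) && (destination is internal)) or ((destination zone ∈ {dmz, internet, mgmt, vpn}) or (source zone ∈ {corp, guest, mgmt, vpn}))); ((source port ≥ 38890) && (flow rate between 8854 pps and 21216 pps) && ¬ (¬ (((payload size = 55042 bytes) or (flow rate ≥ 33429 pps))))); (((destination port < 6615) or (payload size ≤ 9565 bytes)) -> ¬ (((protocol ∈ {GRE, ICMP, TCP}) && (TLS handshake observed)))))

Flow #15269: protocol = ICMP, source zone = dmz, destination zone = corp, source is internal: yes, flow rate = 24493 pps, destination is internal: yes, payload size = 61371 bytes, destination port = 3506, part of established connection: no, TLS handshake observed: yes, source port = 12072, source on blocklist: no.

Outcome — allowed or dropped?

Dropped

Atomic conditions:
  NOT source is internal: yes → false
  destination is internal: yes → true
  destination zone ∈ {dmz, internet, mgmt, vpn}: corp is not in the set → false
  source zone ∈ {corp, guest, mgmt, vpn}: dmz is not in the set → false
  source port ≥ 38890: 12072 ≥ 38890 is false
  flow rate between 8854 pps and 21216 pps: 24493 in [8854, 21216] is false
  payload size = 55042 bytes: 61371 == 55042 is false
  flow rate ≥ 33429 pps: 24493 ≥ 33429 is false
  destination port < 6615: 3506 < 6615 is true
  payload size ≤ 9565 bytes: 61371 ≤ 9565 is false
  protocol ∈ {GRE, ICMP, TCP}: ICMP is in the set → true
  TLS handshake observed: yes → true
Combine:
[1.1] false AND true = false
[1.2] false OR false = false
[1] false OR false = false
[2.3.1.1] false OR false = false
[2.3.1] NOT false = true
[2.3] NOT true = false
[2] false AND false AND false = false
[3.1] true OR false = true
[3.2.1] true AND true = true
[3.2] NOT true = false
[3] true → false = false
[root] exactly-one(false, false, false) = false
Overall: false → dropped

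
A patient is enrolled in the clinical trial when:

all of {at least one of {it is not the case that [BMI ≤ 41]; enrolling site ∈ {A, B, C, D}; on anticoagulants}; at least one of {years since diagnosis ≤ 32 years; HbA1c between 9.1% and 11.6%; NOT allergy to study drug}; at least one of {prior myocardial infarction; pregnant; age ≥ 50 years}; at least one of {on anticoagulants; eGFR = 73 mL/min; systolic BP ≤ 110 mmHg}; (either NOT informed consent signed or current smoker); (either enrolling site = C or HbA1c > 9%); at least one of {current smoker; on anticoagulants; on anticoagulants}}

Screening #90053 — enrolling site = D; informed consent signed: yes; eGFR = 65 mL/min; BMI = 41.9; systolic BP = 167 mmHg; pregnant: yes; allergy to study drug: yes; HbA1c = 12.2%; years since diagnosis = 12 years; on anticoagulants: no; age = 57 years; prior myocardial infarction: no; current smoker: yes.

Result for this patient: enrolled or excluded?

Excluded

Atomic conditions:
  BMI ≤ 41: 41.9 ≤ 41 is false
  enrolling site ∈ {A, B, C, D}: D is in the set → true
  on anticoagulants: no → false
  years since diagnosis ≤ 32 years: 12 ≤ 32 is true
  HbA1c between 9.1% and 11.6%: 12.2 in [9.1, 11.6] is false
  NOT allergy to study drug: yes → false
  prior myocardial infarction: no → false
  pregnant: yes → true
  age ≥ 50 years: 57 ≥ 50 is true
  eGFR = 73 mL/min: 65 == 73 is false
  systolic BP ≤ 110 mmHg: 167 ≤ 110 is false
  NOT informed consent signed: yes → false
  current smoker: yes → true
  enrolling site = C: D == C is false
  HbA1c > 9%: 12.2 > 9 is true
Combine:
[1.1] NOT false = true
[1] true OR true OR false = true
[2] true OR false OR false = true
[3] false OR true OR true = true
[4] false OR false OR false = false
[5] false OR true = true
[6] false OR true = true
[7] true OR false OR false = true
[root] true AND true AND true AND false AND true AND true AND true = false
Overall: false → excluded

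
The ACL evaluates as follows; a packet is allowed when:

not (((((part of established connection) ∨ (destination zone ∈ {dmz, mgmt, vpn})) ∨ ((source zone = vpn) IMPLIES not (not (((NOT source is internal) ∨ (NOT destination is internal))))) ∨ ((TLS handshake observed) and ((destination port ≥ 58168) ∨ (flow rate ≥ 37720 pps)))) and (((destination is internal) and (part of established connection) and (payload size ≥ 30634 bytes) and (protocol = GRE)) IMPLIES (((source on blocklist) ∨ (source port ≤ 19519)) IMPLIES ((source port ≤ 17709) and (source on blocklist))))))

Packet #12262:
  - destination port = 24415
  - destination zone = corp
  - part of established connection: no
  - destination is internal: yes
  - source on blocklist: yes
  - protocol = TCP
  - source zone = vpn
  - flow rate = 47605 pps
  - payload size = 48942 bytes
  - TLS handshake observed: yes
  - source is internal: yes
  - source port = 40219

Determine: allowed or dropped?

Dropped

Atomic conditions:
  part of established connection: no → false
  destination zone ∈ {dmz, mgmt, vpn}: corp is not in the set → false
  source zone = vpn: vpn == vpn is true
  NOT source is internal: yes → false
  NOT destination is internal: yes → false
  TLS handshake observed: yes → true
  destination port ≥ 58168: 24415 ≥ 58168 is false
  flow rate ≥ 37720 pps: 47605 ≥ 37720 is true
  destination is internal: yes → true
  payload size ≥ 30634 bytes: 48942 ≥ 30634 is true
  protocol = GRE: TCP == GRE is false
  source on blocklist: yes → true
  source port ≤ 19519: 40219 ≤ 19519 is false
  source port ≤ 17709: 40219 ≤ 17709 is false
Combine:
[1.1.1] false OR false = false
[1.1.2.2.1.1] false OR false = false
[1.1.2.2.1] NOT false = true
[1.1.2.2] NOT true = false
[1.1.2] true → false = false
[1.1.3.2] false OR true = true
[1.1.3] true AND true = true
[1.1] false OR false OR true = true
[1.2.1] true AND false AND true AND false = false
[1.2.2.1] true OR false = true
[1.2.2.2] false AND true = false
[1.2.2] true → false = false
[1.2] false → false (antecedent false ⇒ implication holds) = true
[1] true AND true = true
[root] NOT true = false
Overall: false → dropped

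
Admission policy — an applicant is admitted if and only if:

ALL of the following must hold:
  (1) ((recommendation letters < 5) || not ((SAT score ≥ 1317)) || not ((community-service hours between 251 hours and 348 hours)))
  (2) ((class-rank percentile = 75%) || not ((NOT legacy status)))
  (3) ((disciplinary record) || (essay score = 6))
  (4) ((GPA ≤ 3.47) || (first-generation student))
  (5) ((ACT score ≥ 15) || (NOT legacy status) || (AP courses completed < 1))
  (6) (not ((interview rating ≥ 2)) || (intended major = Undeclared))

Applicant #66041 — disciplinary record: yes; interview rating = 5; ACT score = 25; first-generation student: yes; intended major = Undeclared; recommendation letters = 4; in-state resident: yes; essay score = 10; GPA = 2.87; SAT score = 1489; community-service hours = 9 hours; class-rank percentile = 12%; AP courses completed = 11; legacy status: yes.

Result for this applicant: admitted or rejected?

Atomic conditions:
  recommendation letters < 5: 4 < 5 is true
  SAT score ≥ 1317: 1489 ≥ 1317 is true
  community-service hours between 251 hours and 348 hours: 9 in [251, 348] is false
  class-rank percentile = 75%: 12 == 75 is false
  NOT legacy status: yes → false
  disciplinary record: yes → true
  essay score = 6: 10 == 6 is false
  GPA ≤ 3.47: 2.87 ≤ 3.47 is true
  first-generation student: yes → true
  ACT score ≥ 15: 25 ≥ 15 is true
  AP courses completed < 1: 11 < 1 is false
  interview rating ≥ 2: 5 ≥ 2 is true
  intended major = Undeclared: Undeclared == Undeclared is true
Combine:
[1.2] NOT true = false
[1.3] NOT false = true
[1] true OR false OR true = true
[2.2] NOT false = true
[2] false OR true = true
[3] true OR false = true
[4] true OR true = true
[5] true OR false OR false = true
[6.1] NOT true = false
[6] false OR true = true
[root] true AND true AND true AND true AND true AND true = true
Overall: true → admitted

Admitted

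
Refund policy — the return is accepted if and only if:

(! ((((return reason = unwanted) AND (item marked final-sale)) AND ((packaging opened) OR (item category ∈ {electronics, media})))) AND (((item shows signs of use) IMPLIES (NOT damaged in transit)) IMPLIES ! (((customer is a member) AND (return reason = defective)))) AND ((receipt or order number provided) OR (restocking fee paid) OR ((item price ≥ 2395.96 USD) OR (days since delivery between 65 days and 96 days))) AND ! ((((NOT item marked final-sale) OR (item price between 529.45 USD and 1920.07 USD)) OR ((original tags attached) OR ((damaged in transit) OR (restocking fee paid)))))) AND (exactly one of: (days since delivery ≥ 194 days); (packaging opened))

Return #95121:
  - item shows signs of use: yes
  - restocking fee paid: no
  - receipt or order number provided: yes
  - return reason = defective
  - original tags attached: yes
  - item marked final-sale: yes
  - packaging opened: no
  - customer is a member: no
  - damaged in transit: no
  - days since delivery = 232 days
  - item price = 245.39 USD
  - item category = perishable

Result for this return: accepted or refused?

Refused

Atomic conditions:
  return reason = unwanted: defective == unwanted is false
  item marked final-sale: yes → true
  packaging opened: no → false
  item category ∈ {electronics, media}: perishable is not in the set → false
  item shows signs of use: yes → true
  NOT damaged in transit: no → true
  customer is a member: no → false
  return reason = defective: defective == defective is true
  receipt or order number provided: yes → true
  restocking fee paid: no → false
  item price ≥ 2395.96 USD: 245.39 ≥ 2395.96 is false
  days since delivery between 65 days and 96 days: 232 in [65, 96] is false
  NOT item marked final-sale: yes → false
  item price between 529.45 USD and 1920.07 USD: 245.39 in [529.45, 1920.07] is false
  original tags attached: yes → true
  damaged in transit: no → false
  days since delivery ≥ 194 days: 232 ≥ 194 is true
Combine:
[1.1.1.1] false AND true = false
[1.1.1.2] false OR false = false
[1.1.1] false AND false = false
[1.1] NOT false = true
[1.2.1] true → true = true
[1.2.2.1] false AND true = false
[1.2.2] NOT false = true
[1.2] true → true = true
[1.3.3] false OR false = false
[1.3] true OR false OR false = true
[1.4.1.1] false OR false = false
[1.4.1.2.2] false OR false = false
[1.4.1.2] true OR false = true
[1.4.1] false OR true = true
[1.4] NOT true = false
[1] true AND true AND true AND false = false
[2] exactly-one(true, false) = true
[root] false AND true = false
Overall: false → refused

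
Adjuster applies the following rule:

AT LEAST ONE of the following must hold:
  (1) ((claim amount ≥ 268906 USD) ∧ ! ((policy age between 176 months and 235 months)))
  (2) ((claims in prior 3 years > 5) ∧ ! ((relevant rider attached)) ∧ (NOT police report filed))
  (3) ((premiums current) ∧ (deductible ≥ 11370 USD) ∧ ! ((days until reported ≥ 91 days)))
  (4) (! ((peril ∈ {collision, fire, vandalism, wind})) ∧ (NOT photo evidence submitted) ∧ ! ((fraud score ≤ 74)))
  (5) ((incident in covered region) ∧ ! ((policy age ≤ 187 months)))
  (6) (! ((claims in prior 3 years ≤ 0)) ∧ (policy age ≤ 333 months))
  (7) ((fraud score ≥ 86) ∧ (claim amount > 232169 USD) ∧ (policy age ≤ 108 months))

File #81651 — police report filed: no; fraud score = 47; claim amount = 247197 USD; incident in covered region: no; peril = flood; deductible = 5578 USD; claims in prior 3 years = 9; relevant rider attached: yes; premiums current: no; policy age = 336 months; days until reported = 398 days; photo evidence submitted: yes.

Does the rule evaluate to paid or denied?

Atomic conditions:
  claim amount ≥ 268906 USD: 247197 ≥ 268906 is false
  policy age between 176 months and 235 months: 336 in [176, 235] is false
  claims in prior 3 years > 5: 9 > 5 is true
  relevant rider attached: yes → true
  NOT police report filed: no → true
  premiums current: no → false
  deductible ≥ 11370 USD: 5578 ≥ 11370 is false
  days until reported ≥ 91 days: 398 ≥ 91 is true
  peril ∈ {collision, fire, vandalism, wind}: flood is not in the set → false
  NOT photo evidence submitted: yes → false
  fraud score ≤ 74: 47 ≤ 74 is true
  incident in covered region: no → false
  policy age ≤ 187 months: 336 ≤ 187 is false
  claims in prior 3 years ≤ 0: 9 ≤ 0 is false
  policy age ≤ 333 months: 336 ≤ 333 is false
  fraud score ≥ 86: 47 ≥ 86 is false
  claim amount > 232169 USD: 247197 > 232169 is true
  policy age ≤ 108 months: 336 ≤ 108 is false
Combine:
[1.2] NOT false = true
[1] false AND true = false
[2.2] NOT true = false
[2] true AND false AND true = false
[3.3] NOT true = false
[3] false AND false AND false = false
[4.1] NOT false = true
[4.3] NOT true = false
[4] true AND false AND false = false
[5.2] NOT false = true
[5] false AND true = false
[6.1] NOT false = true
[6] true AND false = false
[7] false AND true AND false = false
[root] false OR false OR false OR false OR false OR false OR false = false
Overall: false → denied

Denied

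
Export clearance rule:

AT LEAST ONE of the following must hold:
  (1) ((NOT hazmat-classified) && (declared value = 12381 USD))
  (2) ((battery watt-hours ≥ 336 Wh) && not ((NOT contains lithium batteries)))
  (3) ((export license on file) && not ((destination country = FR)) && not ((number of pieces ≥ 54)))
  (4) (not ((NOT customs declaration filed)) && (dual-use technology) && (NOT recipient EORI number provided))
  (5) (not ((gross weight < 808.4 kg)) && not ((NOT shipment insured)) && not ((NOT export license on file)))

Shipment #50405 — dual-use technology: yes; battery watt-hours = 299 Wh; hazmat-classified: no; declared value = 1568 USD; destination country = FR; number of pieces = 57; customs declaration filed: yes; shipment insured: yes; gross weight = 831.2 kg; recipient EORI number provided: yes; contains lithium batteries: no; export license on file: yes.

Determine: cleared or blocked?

Atomic conditions:
  NOT hazmat-classified: no → true
  declared value = 12381 USD: 1568 == 12381 is false
  battery watt-hours ≥ 336 Wh: 299 ≥ 336 is false
  NOT contains lithium batteries: no → true
  export license on file: yes → true
  destination country = FR: FR == FR is true
  number of pieces ≥ 54: 57 ≥ 54 is true
  NOT customs declaration filed: yes → false
  dual-use technology: yes → true
  NOT recipient EORI number provided: yes → false
  gross weight < 808.4 kg: 831.2 < 808.4 is false
  NOT shipment insured: yes → false
  NOT export license on file: yes → false
Combine:
[1] true AND false = false
[2.2] NOT true = false
[2] false AND false = false
[3.2] NOT true = false
[3.3] NOT true = false
[3] true AND false AND false = false
[4.1] NOT false = true
[4] true AND true AND false = false
[5.1] NOT false = true
[5.2] NOT false = true
[5.3] NOT false = true
[5] true AND true AND true = true
[root] false OR false OR false OR false OR true = true
Overall: true → cleared

Cleared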